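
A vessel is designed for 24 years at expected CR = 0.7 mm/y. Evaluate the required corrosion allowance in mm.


Corrosion allowance = CR × design life
CA = 0.7 * 24 = 16.8 mm

16.8 mm


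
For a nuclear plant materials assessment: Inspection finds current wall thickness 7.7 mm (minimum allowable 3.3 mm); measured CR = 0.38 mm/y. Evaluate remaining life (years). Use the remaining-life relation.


Apply the remaining-life relation: RL = (t_current − t_min) / CR
RL = (7.7 − 3.3) / 0.38 = 4.4 / 0.38 = 11.6 years

11.6 years


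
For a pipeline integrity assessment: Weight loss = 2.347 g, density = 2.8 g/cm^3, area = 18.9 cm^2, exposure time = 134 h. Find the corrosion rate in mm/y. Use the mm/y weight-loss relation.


Apply the mm/y weight-loss relation: CR = 87600 * W / (D * A * T)
Numerator: 87600 * 2.347 = 205597.2
Denominator: 2.8 * 18.9 * 134 = 7091.28
CR = 205597.2 / 7091.28 = 28.99296 mm/y

28.99296 mm/y


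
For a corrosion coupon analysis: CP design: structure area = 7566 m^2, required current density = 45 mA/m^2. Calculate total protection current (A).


I = area * current density, then convert mA → A (÷1000)
I = 7566 * 45 / 1000 = 340.47 A

340.47 A


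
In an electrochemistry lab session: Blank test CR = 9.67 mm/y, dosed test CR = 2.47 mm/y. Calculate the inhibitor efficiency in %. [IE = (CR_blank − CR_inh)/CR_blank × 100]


Apply the inhibitor-efficiency definition: IE = (CR_blank − CR_inh)/CR_blank × 100
IE = (9.67 − 2.47) / 9.67 × 100
IE = 7.2 / 9.67 × 100 = 74.5 %

74.5 %


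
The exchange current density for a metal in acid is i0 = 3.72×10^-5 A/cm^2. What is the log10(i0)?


i0 = 3.72×10^-5 A/cm^2
log10(i0) = -4.429

-4.429


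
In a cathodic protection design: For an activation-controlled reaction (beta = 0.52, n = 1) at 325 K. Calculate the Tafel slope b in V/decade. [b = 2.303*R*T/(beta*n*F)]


Apply the Tafel slope relation: b = 2.303*R*T/(beta*n*F)
Numerator: 2.303 * 8.314 * 325 = 6222.82
Denominator: 0.52 * 1 * 96485 = 50172.2
b = 6222.82 / 50172.2 = 0.124 V/decade

0.124 V/decade


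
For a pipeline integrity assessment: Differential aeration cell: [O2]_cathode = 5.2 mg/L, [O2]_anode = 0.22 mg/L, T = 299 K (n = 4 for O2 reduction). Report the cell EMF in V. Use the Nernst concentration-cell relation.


Apply the Nernst concentration-cell relation: E = (RT/nF)*ln(C_cathode/C_anode)
RT/nF = 8.314*299/(4*96485) = 0.00644112 V
ln(5.2/0.22) = 3.16279
E = 0.00644112 * 3.16279 = 0.02037 V

0.02037 V


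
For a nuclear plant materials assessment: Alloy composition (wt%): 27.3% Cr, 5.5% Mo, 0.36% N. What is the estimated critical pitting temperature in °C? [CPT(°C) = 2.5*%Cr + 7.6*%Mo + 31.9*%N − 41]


Apply the ASTM G48 empirical CPT estimate: CPT(°C) = 2.5*%Cr + 7.6*%Mo + 31.9*%N − 41
2.5*27.3 = 68.25; 7.6*5.5 = 41.8; 31.9*0.36 = 11.484
CPT = 68.25 + 41.8 + 11.484 − 41 = 80.534 °C
Rounded to 0.1 °C: CPT ≈ 80.5 °C

80.5 °C


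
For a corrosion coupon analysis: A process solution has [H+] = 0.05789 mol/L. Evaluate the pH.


pH = −log10[H+]
pH = −log10(0.05789) = 1.24

1.24


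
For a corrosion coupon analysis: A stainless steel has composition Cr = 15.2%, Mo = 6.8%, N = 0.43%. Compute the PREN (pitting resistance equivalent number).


Apply the PREN formula: PREN = Cr + 3.3*Mo + 16*N
PREN = 15.2 + 3.3*6.8 + 16*0.43
PREN = 15.2 + 22.44 + 6.88 = 44.52

44.52


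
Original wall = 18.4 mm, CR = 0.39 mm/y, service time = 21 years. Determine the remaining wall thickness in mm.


Remaining wall = original − CR × time
t = 18.4 − 0.39*21 = 18.4 − 8.19 = 10.21 mm

10.21 mm


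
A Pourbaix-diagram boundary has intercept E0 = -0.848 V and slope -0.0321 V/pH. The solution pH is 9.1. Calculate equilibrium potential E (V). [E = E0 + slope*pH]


Apply the Pourbaix line equation: E = E0 + slope*pH
E = -0.848 + (-0.0321)*9.1 = -0.848 + (-0.29211) = -1.14011 V
Rounded to 4 decimal places: E = -1.1401 V

-1.1401 V


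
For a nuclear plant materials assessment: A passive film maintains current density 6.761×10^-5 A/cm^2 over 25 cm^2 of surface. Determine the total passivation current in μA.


I = i_pass * A, then convert A → μA (×10^6)
I = 6.761×10^-5 * 25 * 10^6 = 1690.25 μA

1690.25 μA


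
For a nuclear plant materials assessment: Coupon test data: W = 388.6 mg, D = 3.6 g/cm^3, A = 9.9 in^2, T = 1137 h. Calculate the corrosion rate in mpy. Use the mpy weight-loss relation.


Apply the mpy weight-loss relation: CR = 534 * W / (D * A * T)
Numerator: 534 * 388.6 = 207512.4
Denominator: 3.6 * 9.9 * 1137 = 40522.68
CR = 207512.4 / 40522.68 = 5.121 mpy

5.121 mpy


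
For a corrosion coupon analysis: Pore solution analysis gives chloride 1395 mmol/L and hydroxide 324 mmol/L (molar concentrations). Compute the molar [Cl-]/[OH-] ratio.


Threshold parameter = [Cl-] / [OH-] (molar basis; both in mmol/L, so units cancel)
Ratio = 1395 / 324 = 4.31

4.31


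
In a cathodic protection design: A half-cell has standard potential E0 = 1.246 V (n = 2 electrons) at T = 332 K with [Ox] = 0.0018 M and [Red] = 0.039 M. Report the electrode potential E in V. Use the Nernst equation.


Apply the Nernst equation: E = E0 + (RT/nF)*ln([Ox]/[Red])
Step 1: RT/nF = 8.314*332/(2*96485) = 0.01430403 V
Step 2: [Ox]/[Red] = 0.0018/0.039 = 0.046154
Step 3: ln(0.046154) = -3.075772
Step 4: correction = 0.01430403 * -3.075772 = -0.044 V
E = 1.246 + -0.044 = 1.202 V

1.202 V


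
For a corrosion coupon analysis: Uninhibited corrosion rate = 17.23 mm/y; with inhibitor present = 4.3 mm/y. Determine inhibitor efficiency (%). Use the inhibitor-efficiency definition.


Apply the inhibitor-efficiency definition: IE = (CR_blank − CR_inh)/CR_blank × 100
IE = (17.23 − 4.3) / 17.23 × 100
IE = 12.93 / 17.23 × 100 = 75.0 %

75.0 %


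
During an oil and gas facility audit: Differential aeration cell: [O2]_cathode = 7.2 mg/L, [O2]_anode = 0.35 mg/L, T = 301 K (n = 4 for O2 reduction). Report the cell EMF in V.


Apply the Nernst concentration-cell relation: E = (RT/nF)*ln(C_cathode/C_anode)
RT/nF = 8.314*301/(4*96485) = 0.0064842 V
ln(7.2/0.35) = 3.0239
E = 0.0064842 * 3.0239 = 0.01961 V

0.01961 V


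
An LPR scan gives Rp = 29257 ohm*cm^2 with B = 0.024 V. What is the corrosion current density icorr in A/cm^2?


Apply the Stern-Geary relation: icorr = B / Rp
icorr = 0.024 / 29257 = 8.203×10^-7 A/cm^2

8.203×10^-7 A/cm^2


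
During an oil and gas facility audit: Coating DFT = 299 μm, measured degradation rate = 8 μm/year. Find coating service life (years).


Service life = thickness / degradation rate
Life = 299 / 8 = 37.4 years

37.4 years


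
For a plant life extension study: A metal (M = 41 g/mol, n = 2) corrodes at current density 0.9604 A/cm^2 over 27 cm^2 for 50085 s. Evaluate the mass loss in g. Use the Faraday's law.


Apply Faraday's law: m = i*A*t*M / (n*F)
Total charge passed Q = i*A*t = 0.9604*27*50085 = 1298744.118 C
m = Q*M/(n*F) = 1298744.118*41/(2*96485) = 275.942 g

275.942 g


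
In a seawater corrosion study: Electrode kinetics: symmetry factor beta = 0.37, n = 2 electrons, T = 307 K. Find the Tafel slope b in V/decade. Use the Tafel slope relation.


Apply the Tafel slope relation: b = 2.303*R*T/(beta*n*F)
Numerator: 2.303 * 8.314 * 307 = 5878.17
Denominator: 0.37 * 2 * 96485 = 71398.9
b = 5878.17 / 71398.9 = 0.0823 V/decade

0.0823 V/decade


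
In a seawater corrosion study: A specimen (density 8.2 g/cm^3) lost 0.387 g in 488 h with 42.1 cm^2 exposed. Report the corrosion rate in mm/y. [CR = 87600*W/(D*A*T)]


Apply the mm/y weight-loss relation: CR = 87600 * W / (D * A * T)
Numerator: 87600 * 0.387 = 33901.2
Denominator: 8.2 * 42.1 * 488 = 168467.36
CR = 33901.2 / 168467.36 = 0.20123 mm/y

0.20123 mm/y


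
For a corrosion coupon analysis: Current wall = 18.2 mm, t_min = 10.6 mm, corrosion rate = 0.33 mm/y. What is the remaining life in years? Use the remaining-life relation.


Apply the remaining-life relation: RL = (t_current − t_min) / CR
RL = (18.2 − 10.6) / 0.33 = 7.6 / 0.33 = 23.0 years

23.0 years


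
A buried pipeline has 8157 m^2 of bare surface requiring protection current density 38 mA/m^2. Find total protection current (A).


I = area * current density, then convert mA → A (÷1000)
I = 8157 * 38 / 1000 = 309.97 A

309.97 A


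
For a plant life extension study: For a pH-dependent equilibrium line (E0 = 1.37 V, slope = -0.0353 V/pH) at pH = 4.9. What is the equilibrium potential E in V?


Apply the Pourbaix line equation: E = E0 + slope*pH
E = 1.37 + (-0.0353)*4.9 = 1.37 + (-0.17297) = 1.19703 V
Rounded to 4 decimal places: E = 1.1970 V

1.1970 V


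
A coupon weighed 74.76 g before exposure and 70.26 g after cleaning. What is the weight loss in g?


Weight loss = initial − final
WL = 74.76 − 70.26 = 4.5 g

4.5 g


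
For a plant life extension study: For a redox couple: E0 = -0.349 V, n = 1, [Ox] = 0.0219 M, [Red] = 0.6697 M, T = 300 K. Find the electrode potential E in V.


Apply the Nernst equation: E = E0 + (RT/nF)*ln([Ox]/[Red])
Step 1: RT/nF = 8.314*300/(1*96485) = 0.02585065 V
Step 2: [Ox]/[Red] = 0.0219/0.6697 = 0.032701
Step 3: ln(0.032701) = -3.42035
Step 4: correction = 0.02585065 * -3.42035 = -0.088 V
E = -0.349 + -0.088 = -0.437 V

-0.437 V


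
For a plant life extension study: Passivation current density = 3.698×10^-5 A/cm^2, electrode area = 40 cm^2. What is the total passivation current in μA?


I = i_pass * A, then convert A → μA (×10^6)
I = 3.698×10^-5 * 40 * 10^6 = 1479.2 μA

1479.2 μA


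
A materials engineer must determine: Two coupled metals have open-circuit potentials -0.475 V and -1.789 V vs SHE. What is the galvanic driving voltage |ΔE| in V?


Driving voltage is the absolute potential difference.
|ΔE| = |-0.475 − (-1.789)| = 1.314 V

1.314 V


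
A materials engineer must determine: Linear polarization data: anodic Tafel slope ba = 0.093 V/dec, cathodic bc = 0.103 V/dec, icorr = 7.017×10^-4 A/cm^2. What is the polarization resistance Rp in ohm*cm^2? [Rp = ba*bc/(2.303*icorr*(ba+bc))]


Apply the Stern-Geary equation: Rp = ba*bc / (2.303*icorr*(ba+bc))
ba*bc = 0.093*0.103 = 0.009579
ba+bc = 0.196; 2.303*icorr*(ba+bc) = 2.303*7.017×10^-4*0.196 = 3.1673896×10^-4
Rp = 0.009579 / 3.1673896×10^-4 = 30.24 ohm*cm^2

30.24 ohm*cm^2


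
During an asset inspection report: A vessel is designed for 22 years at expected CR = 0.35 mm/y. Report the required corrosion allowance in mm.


Corrosion allowance = CR × design life
CA = 0.35 * 22 = 7.7 mm

7.7 mm


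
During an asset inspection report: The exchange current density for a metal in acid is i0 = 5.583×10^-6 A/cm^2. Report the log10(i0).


i0 = 5.583×10^-6 A/cm^2
log10(i0) = -5.253

-5.253


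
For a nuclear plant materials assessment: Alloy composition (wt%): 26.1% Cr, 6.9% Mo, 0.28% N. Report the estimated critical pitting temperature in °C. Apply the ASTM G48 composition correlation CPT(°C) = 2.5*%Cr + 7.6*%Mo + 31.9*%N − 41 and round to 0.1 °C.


Apply the ASTM G48 empirical CPT estimate: CPT(°C) = 2.5*%Cr + 7.6*%Mo + 31.9*%N − 41
2.5*26.1 = 65.25; 7.6*6.9 = 52.44; 31.9*0.28 = 8.932
CPT = 65.25 + 52.44 + 8.932 − 41 = 85.622 °C
Rounded to 0.1 °C: CPT ≈ 85.6 °C

85.6 °C


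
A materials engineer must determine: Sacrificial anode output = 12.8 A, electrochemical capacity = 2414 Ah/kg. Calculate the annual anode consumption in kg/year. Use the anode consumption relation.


Annual consumption = current * hours per year / capacity
Rate = 12.8 * 8760 / 2414 = 46.4 kg/year

46.4 kg/year


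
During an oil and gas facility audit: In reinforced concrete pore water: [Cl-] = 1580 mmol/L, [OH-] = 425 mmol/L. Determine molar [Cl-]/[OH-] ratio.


Threshold parameter = [Cl-] / [OH-] (molar basis; both in mmol/L, so units cancel)
Ratio = 1580 / 425 = 3.72

3.72


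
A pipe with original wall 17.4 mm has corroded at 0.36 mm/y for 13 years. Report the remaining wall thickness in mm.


Remaining wall = original − CR × time
t = 17.4 − 0.36*13 = 17.4 − 4.68 = 12.72 mm

12.72 mm


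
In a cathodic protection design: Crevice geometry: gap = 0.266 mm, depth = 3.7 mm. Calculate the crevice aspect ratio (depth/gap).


Aspect ratio = depth / gap
Ratio = 3.7 / 0.266 = 13.9

13.9


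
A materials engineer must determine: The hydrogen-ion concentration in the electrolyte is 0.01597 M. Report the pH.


pH = −log10[H+]
pH = −log10(0.01597) = 1.8

1.8


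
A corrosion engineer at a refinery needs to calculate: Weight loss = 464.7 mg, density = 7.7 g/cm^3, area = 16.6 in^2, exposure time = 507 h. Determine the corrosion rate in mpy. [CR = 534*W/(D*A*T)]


Apply the mpy weight-loss relation: CR = 534 * W / (D * A * T)
Numerator: 534 * 464.7 = 248149.8
Denominator: 7.7 * 16.6 * 507 = 64804.74
CR = 248149.8 / 64804.74 = 3.82919 mpy

3.82919 mpy


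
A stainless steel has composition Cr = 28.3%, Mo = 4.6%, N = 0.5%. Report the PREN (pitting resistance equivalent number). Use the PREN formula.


Apply the PREN formula: PREN = Cr + 3.3*Mo + 16*N
PREN = 28.3 + 3.3*4.6 + 16*0.5
PREN = 28.3 + 15.18 + 8.0 = 51.48

51.48


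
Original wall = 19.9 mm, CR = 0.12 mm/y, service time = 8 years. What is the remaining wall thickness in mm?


Remaining wall = original − CR × time
t = 19.9 − 0.12*8 = 19.9 − 0.96 = 18.94 mm

18.94 mm


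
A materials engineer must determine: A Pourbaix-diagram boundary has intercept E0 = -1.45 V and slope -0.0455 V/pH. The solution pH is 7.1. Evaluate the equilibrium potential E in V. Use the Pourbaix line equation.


Apply the Pourbaix line equation: E = E0 + slope*pH
E = -1.45 + (-0.0455)*7.1 = -1.45 + (-0.32305) = -1.77305 V
Rounded to 4 decimal places: E = -1.7731 V

-1.7731 V


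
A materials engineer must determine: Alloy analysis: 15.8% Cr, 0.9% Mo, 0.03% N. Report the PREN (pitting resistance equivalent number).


Apply the PREN formula: PREN = Cr + 3.3*Mo + 16*N
PREN = 15.8 + 3.3*0.9 + 16*0.03
PREN = 15.8 + 2.97 + 0.48 = 19.25

19.25


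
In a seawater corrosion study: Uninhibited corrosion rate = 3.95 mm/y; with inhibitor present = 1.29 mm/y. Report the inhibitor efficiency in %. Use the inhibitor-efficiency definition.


Apply the inhibitor-efficiency definition: IE = (CR_blank − CR_inh)/CR_blank × 100
IE = (3.95 − 1.29) / 3.95 × 100
IE = 2.66 / 3.95 × 100 = 67.3 %

67.3 %


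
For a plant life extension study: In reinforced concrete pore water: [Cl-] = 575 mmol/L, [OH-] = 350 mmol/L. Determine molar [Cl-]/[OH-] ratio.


Threshold parameter = [Cl-] / [OH-] (molar basis; both in mmol/L, so units cancel)
Ratio = 575 / 350 = 1.64

1.64


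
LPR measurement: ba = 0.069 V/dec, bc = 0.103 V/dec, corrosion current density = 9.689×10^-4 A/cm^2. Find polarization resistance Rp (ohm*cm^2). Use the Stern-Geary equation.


Apply the Stern-Geary equation: Rp = ba*bc / (2.303*icorr*(ba+bc))
ba*bc = 0.069*0.103 = 0.007107
ba+bc = 0.172; 2.303*icorr*(ba+bc) = 2.303*9.689×10^-4*0.172 = 3.8379679×10^-4
Rp = 0.007107 / 3.8379679×10^-4 = 18.5 ohm*cm^2

18.5 ohm*cm^2


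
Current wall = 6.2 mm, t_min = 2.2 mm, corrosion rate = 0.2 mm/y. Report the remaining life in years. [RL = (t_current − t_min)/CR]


Apply the remaining-life relation: RL = (t_current − t_min) / CR
RL = (6.2 − 2.2) / 0.2 = 4.0 / 0.2 = 20.0 years

20.0 years


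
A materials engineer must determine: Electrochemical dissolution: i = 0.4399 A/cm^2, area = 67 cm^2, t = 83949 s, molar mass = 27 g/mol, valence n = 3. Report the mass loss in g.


Apply Faraday's law: m = i*A*t*M / (n*F)
Total charge passed Q = i*A*t = 0.4399*67*83949 = 2474254.0617 C
m = Q*M/(n*F) = 2474254.0617*27/(3*96485) = 230.79532 g

230.79532 g


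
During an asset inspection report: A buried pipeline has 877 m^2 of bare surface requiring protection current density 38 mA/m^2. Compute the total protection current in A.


I = area * current density, then convert mA → A (÷1000)
I = 877 * 38 / 1000 = 33.33 A

33.33 A


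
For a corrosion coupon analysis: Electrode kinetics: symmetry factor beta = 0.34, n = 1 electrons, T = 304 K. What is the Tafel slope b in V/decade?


Apply the Tafel slope relation: b = 2.303*R*T/(beta*n*F)
Numerator: 2.303 * 8.314 * 304 = 5820.73
Denominator: 0.34 * 1 * 96485 = 32804.9
b = 5820.73 / 32804.9 = 0.177 V/decade

0.177 V/decade


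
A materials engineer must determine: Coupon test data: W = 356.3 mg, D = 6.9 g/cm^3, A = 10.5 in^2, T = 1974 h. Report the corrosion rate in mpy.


Apply the mpy weight-loss relation: CR = 534 * W / (D * A * T)
Numerator: 534 * 356.3 = 190264.2
Denominator: 6.9 * 10.5 * 1974 = 143016.3
CR = 190264.2 / 143016.3 = 1.33 mpy

1.33 mpy


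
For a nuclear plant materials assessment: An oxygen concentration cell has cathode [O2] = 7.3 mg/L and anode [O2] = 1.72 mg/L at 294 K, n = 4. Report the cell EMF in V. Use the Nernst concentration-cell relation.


Apply the Nernst concentration-cell relation: E = (RT/nF)*ln(C_cathode/C_anode)
RT/nF = 8.314*294/(4*96485) = 0.00633341 V
ln(7.3/1.72) = 1.44555
E = 0.00633341 * 1.44555 = 0.00916 V

0.00916 V


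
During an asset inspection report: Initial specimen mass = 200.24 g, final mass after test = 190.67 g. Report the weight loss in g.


Weight loss = initial − final
WL = 200.24 − 190.67 = 9.57 g

9.57 g


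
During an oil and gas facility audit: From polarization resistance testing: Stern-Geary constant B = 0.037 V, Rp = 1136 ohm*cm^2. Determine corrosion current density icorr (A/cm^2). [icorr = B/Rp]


Apply the Stern-Geary relation: icorr = B / Rp
icorr = 0.037 / 1136 = 3.257×10^-5 A/cm^2

3.257×10^-5 A/cm^2


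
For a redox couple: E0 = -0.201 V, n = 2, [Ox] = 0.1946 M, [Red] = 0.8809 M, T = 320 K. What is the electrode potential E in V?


Apply the Nernst equation: E = E0 + (RT/nF)*ln([Ox]/[Red])
Step 1: RT/nF = 8.314*320/(2*96485) = 0.01378701 V
Step 2: [Ox]/[Red] = 0.1946/0.8809 = 0.22091
Step 3: ln(0.22091) = -1.51
Step 4: correction = 0.01378701 * -1.51 = -0.0208 V
E = -0.201 + -0.0208 = -0.2218 V

-0.2218 V


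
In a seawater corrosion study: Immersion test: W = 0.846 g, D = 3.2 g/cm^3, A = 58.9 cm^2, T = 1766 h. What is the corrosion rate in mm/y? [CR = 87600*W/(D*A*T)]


Apply the mm/y weight-loss relation: CR = 87600 * W / (D * A * T)
Numerator: 87600 * 0.846 = 74109.6
Denominator: 3.2 * 58.9 * 1766 = 332855.68
CR = 74109.6 / 332855.68 = 0.2226 mm/y

0.2226 mm/y


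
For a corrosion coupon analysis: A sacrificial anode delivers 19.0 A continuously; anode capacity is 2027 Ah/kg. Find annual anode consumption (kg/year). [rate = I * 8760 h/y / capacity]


Annual consumption = current * hours per year / capacity
Rate = 19.0 * 8760 / 2027 = 82.1 kg/year

82.1 kg/year


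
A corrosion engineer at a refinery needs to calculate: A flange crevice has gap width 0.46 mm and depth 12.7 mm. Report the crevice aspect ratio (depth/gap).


Aspect ratio = depth / gap
Ratio = 12.7 / 0.46 = 27.6

27.6


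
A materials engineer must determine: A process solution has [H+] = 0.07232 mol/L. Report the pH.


pH = −log10[H+]
pH = −log10(0.07232) = 1.14

1.14


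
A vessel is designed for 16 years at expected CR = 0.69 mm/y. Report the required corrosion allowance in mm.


Corrosion allowance = CR × design life
CA = 0.69 * 16 = 11.04 mm

11.04 mm


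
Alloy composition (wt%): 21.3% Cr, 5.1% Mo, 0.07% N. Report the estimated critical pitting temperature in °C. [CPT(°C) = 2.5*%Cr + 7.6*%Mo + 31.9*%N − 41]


Apply the ASTM G48 empirical CPT estimate: CPT(°C) = 2.5*%Cr + 7.6*%Mo + 31.9*%N − 41
2.5*21.3 = 53.25; 7.6*5.1 = 38.76; 31.9*0.07 = 2.233
CPT = 53.25 + 38.76 + 2.233 − 41 = 53.243 °C
Rounded to 0.1 °C: CPT ≈ 53.2 °C

53.2 °C


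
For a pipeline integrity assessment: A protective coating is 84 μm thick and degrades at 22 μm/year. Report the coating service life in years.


Service life = thickness / degradation rate
Life = 84 / 22 = 3.8 years

3.8 years


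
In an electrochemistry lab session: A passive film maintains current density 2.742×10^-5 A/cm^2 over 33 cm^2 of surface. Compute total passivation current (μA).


I = i_pass * A, then convert A → μA (×10^6)
I = 2.742×10^-5 * 33 * 10^6 = 904.86 μA

904.86 μA


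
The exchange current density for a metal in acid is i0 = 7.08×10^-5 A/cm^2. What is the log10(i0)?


i0 = 7.08×10^-5 A/cm^2
log10(i0) = -4.15

-4.15


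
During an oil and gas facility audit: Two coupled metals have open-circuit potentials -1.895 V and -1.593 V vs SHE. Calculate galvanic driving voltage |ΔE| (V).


Driving voltage is the absolute potential difference.
|ΔE| = |-1.895 − (-1.593)| = 0.302 V

0.302 V


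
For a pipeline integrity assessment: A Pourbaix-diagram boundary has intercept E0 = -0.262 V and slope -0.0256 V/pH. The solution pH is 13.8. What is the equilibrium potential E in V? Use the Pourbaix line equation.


Apply the Pourbaix line equation: E = E0 + slope*pH
E = -0.262 + (-0.0256)*13.8 = -0.262 + (-0.35328) = -0.61528 V
Rounded to 3 decimal places: E = -0.615 V

-0.615 V


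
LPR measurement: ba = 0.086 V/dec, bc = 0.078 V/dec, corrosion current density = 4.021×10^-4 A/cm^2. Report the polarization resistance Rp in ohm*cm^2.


Apply the Stern-Geary equation: Rp = ba*bc / (2.303*icorr*(ba+bc))
ba*bc = 0.086*0.078 = 0.006708
ba+bc = 0.164; 2.303*icorr*(ba+bc) = 2.303*4.021×10^-4*0.164 = 1.5186995×10^-4
Rp = 0.006708 / 1.5186995×10^-4 = 44.17 ohm*cm^2

44.17 ohm*cm^2


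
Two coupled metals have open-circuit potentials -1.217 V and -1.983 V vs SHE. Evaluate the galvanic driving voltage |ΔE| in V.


Driving voltage is the absolute potential difference.
|ΔE| = |-1.217 − (-1.983)| = 0.766 V

0.766 V


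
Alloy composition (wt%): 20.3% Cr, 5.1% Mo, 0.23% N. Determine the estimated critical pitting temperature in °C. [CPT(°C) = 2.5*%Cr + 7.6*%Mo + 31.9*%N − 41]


Apply the ASTM G48 empirical CPT estimate: CPT(°C) = 2.5*%Cr + 7.6*%Mo + 31.9*%N − 41
2.5*20.3 = 50.75; 7.6*5.1 = 38.76; 31.9*0.23 = 7.337
CPT = 50.75 + 38.76 + 7.337 − 41 = 55.847 °C
Rounded to 0.1 °C: CPT ≈ 55.8 °C

55.8 °C


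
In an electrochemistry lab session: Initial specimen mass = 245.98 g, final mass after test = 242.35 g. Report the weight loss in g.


Weight loss = initial − final
WL = 245.98 − 242.35 = 3.63 g

3.63 g


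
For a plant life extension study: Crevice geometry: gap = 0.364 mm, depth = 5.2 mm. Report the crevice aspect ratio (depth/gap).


Aspect ratio = depth / gap
Ratio = 5.2 / 0.364 = 14.3

14.3


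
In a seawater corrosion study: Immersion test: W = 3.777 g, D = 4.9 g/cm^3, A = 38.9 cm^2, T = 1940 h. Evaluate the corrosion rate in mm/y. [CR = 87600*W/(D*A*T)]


Apply the mm/y weight-loss relation: CR = 87600 * W / (D * A * T)
Numerator: 87600 * 3.777 = 330865.2
Denominator: 4.9 * 38.9 * 1940 = 369783.4
CR = 330865.2 / 369783.4 = 0.89475 mm/y

0.89475 mm/y


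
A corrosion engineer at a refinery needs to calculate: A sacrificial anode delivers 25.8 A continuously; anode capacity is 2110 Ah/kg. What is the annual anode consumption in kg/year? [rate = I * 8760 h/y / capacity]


Annual consumption = current * hours per year / capacity
Rate = 25.8 * 8760 / 2110 = 107.1 kg/year

107.1 kg/year


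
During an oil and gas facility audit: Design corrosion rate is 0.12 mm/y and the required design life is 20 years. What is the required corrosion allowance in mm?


Corrosion allowance = CR × design life
CA = 0.12 * 20 = 2.4 mm

2.4 mm


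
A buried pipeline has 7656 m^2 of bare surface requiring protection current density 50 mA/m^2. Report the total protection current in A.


I = area * current density, then convert mA → A (÷1000)
I = 7656 * 50 / 1000 = 382.8 A

382.8 A


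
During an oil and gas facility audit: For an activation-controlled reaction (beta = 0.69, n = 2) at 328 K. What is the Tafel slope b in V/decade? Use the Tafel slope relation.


Apply the Tafel slope relation: b = 2.303*R*T/(beta*n*F)
Numerator: 2.303 * 8.314 * 328 = 6280.26
Denominator: 0.69 * 2 * 96485 = 133149.3
b = 6280.26 / 133149.3 = 0.0472 V/decade

0.0472 V/decade


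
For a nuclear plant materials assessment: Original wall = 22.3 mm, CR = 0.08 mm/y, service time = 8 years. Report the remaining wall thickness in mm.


Remaining wall = original − CR × time
t = 22.3 − 0.08*8 = 22.3 − 0.64 = 21.66 mm

21.66 mm


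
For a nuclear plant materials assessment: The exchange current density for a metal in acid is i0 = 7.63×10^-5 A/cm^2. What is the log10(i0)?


i0 = 7.63×10^-5 A/cm^2
log10(i0) = -4.117

-4.117


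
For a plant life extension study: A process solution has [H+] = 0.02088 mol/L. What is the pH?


pH = −log10[H+]
pH = −log10(0.02088) = 1.68

1.68


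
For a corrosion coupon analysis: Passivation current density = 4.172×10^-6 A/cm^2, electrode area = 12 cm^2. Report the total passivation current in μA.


I = i_pass * A, then convert A → μA (×10^6)
I = 4.172×10^-6 * 12 * 10^6 = 50.06 μA

50.06 μA


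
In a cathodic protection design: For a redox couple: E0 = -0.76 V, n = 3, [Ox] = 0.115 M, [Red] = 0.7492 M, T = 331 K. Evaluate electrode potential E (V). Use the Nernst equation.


Apply the Nernst equation: E = E0 + (RT/nF)*ln([Ox]/[Red])
Step 1: RT/nF = 8.314*331/(3*96485) = 0.00950729 V
Step 2: [Ox]/[Red] = 0.115/0.7492 = 0.153497
Step 3: ln(0.153497) = -1.874074
Step 4: correction = 0.00950729 * -1.874074 = -0.018 V
E = -0.76 + -0.018 = -0.778 V

-0.778 V


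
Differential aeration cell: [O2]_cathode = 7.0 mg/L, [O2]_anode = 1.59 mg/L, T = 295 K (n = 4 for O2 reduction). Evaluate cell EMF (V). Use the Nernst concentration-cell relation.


Apply the Nernst concentration-cell relation: E = (RT/nF)*ln(C_cathode/C_anode)
RT/nF = 8.314*295/(4*96485) = 0.00635495 V
ln(7.0/1.59) = 1.48218
E = 0.00635495 * 1.48218 = 0.00942 V

0.00942 V


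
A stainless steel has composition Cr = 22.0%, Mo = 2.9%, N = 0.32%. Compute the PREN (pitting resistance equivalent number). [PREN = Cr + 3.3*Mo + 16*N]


Apply the PREN formula: PREN = Cr + 3.3*Mo + 16*N
PREN = 22.0 + 3.3*2.9 + 16*0.32
PREN = 22.0 + 9.57 + 5.12 = 36.69

36.69


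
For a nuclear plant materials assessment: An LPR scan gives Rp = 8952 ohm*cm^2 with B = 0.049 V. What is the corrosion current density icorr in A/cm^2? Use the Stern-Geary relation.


Apply the Stern-Geary relation: icorr = B / Rp
icorr = 0.049 / 8952 = 5.474×10^-6 A/cm^2

5.474×10^-6 A/cm^2


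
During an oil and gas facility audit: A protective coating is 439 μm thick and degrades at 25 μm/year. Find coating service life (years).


Service life = thickness / degradation rate
Life = 439 / 25 = 17.6 years

17.6 years


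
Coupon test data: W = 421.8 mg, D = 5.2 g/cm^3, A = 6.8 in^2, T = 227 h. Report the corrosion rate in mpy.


Apply the mpy weight-loss relation: CR = 534 * W / (D * A * T)
Numerator: 534 * 421.8 = 225241.2
Denominator: 5.2 * 6.8 * 227 = 8026.72
CR = 225241.2 / 8026.72 = 28.061 mpy

28.061 mpy


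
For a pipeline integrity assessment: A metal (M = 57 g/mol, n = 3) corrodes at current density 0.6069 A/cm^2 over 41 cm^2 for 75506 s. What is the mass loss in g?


Apply Faraday's law: m = i*A*t*M / (n*F)
Total charge passed Q = i*A*t = 0.6069*41*75506 = 1878808.2474 C
m = Q*M/(n*F) = 1878808.2474*57/(3*96485) = 369.9783 g

369.9783 g


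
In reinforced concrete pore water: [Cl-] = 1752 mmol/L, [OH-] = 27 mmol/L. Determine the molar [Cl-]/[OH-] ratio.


Threshold parameter = [Cl-] / [OH-] (molar basis; both in mmol/L, so units cancel)
Ratio = 1752 / 27 = 64.89

64.89


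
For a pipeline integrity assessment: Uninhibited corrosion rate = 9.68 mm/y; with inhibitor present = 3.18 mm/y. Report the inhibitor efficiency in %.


Apply the inhibitor-efficiency definition: IE = (CR_blank − CR_inh)/CR_blank × 100
IE = (9.68 − 3.18) / 9.68 × 100
IE = 6.5 / 9.68 × 100 = 67.1 %

67.1 %


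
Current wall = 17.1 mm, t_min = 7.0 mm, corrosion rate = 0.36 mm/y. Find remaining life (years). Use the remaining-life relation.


Apply the remaining-life relation: RL = (t_current − t_min) / CR
RL = (17.1 − 7.0) / 0.36 = 10.1 / 0.36 = 28.1 years

28.1 years


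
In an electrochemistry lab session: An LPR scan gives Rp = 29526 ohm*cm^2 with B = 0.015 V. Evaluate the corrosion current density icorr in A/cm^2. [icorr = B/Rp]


Apply the Stern-Geary relation: icorr = B / Rp
icorr = 0.015 / 29526 = 5.08×10^-7 A/cm^2

5.08×10^-7 A/cm^2


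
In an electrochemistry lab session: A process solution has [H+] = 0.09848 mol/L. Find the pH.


pH = −log10[H+]
pH = −log10(0.09848) = 1.01

1.01


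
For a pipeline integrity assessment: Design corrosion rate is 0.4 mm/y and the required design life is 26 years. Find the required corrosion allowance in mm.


Corrosion allowance = CR × design life
CA = 0.4 * 26 = 10.4 mm

10.4 mm


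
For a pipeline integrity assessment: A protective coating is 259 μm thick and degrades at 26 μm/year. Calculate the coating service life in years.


Service life = thickness / degradation rate
Life = 259 / 26 = 10.0 years

10.0 years


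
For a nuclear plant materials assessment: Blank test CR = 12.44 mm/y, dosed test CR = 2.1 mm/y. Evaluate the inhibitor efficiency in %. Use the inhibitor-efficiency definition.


Apply the inhibitor-efficiency definition: IE = (CR_blank − CR_inh)/CR_blank × 100
IE = (12.44 − 2.1) / 12.44 × 100
IE = 10.34 / 12.44 × 100 = 83.1 %

83.1 %


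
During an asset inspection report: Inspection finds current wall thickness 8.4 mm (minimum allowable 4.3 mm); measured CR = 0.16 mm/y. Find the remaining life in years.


Apply the remaining-life relation: RL = (t_current − t_min) / CR
RL = (8.4 − 4.3) / 0.16 = 4.1 / 0.16 = 25.6 years

25.6 years


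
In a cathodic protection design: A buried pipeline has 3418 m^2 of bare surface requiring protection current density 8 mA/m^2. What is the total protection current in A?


I = area * current density, then convert mA → A (÷1000)
I = 3418 * 8 / 1000 = 27.34 A

27.34 A


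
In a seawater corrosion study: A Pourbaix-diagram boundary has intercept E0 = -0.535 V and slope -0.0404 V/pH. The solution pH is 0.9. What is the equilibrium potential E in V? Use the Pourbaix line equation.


Apply the Pourbaix line equation: E = E0 + slope*pH
E = -0.535 + (-0.0404)*0.9 = -0.535 + (-0.03636) = -0.57136 V
Rounded to 4 decimal places: E = -0.5714 V

-0.5714 V


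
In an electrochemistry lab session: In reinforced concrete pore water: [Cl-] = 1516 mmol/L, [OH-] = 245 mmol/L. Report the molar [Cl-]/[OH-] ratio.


Threshold parameter = [Cl-] / [OH-] (molar basis; both in mmol/L, so units cancel)
Ratio = 1516 / 245 = 6.19

6.19


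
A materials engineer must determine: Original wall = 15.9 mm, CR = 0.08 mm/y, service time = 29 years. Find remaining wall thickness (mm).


Remaining wall = original − CR × time
t = 15.9 − 0.08*29 = 15.9 − 2.32 = 13.58 mm

13.58 mm


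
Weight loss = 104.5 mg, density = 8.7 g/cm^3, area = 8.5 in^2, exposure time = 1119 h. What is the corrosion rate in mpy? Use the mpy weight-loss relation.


Apply the mpy weight-loss relation: CR = 534 * W / (D * A * T)
Numerator: 534 * 104.5 = 55803.0
Denominator: 8.7 * 8.5 * 1119 = 82750.05
CR = 55803.0 / 82750.05 = 0.67436 mpy

0.67436 mpy


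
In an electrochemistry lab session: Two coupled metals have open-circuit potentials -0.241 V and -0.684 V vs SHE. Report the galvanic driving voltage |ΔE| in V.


Driving voltage is the absolute potential difference.
|ΔE| = |-0.241 − (-0.684)| = 0.443 V

0.443 V


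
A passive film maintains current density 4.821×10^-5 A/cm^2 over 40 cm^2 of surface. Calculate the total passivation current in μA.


I = i_pass * A, then convert A → μA (×10^6)
I = 4.821×10^-5 * 40 * 10^6 = 1928.4 μA

1928.4 μA


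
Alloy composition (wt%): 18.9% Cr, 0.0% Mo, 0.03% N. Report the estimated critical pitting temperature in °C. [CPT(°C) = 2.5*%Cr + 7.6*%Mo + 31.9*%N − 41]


Apply the ASTM G48 empirical CPT estimate: CPT(°C) = 2.5*%Cr + 7.6*%Mo + 31.9*%N − 41
2.5*18.9 = 47.25; 7.6*0.0 = 0; 31.9*0.03 = 0.957
CPT = 47.25 + 0 + 0.957 − 41 = 7.207 °C
Rounded to 0.1 °C: CPT ≈ 7.2 °C

7.2 °C


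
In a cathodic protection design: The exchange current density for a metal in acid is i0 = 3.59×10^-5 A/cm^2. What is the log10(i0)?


i0 = 3.59×10^-5 A/cm^2
log10(i0) = -4.445

-4.445


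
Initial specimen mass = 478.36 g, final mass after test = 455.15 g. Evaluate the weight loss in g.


Weight loss = initial − final
WL = 478.36 − 455.15 = 23.21 g

23.21 g


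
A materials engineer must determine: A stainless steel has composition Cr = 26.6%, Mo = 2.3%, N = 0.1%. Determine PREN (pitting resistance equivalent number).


Apply the PREN formula: PREN = Cr + 3.3*Mo + 16*N
PREN = 26.6 + 3.3*2.3 + 16*0.1
PREN = 26.6 + 7.59 + 1.6 = 35.79

35.79


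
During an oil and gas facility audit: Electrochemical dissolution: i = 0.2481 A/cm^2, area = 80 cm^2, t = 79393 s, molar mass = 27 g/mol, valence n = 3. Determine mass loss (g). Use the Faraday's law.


Apply Faraday's law: m = i*A*t*M / (n*F)
Total charge passed Q = i*A*t = 0.2481*80*79393 = 1575792.264 C
m = Q*M/(n*F) = 1575792.264*27/(3*96485) = 146.98793 g

146.98793 g


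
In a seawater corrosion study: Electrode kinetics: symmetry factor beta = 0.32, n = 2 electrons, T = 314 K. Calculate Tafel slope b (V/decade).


Apply the Tafel slope relation: b = 2.303*R*T/(beta*n*F)
Numerator: 2.303 * 8.314 * 314 = 6012.2
Denominator: 0.32 * 2 * 96485 = 61750.4
b = 6012.2 / 61750.4 = 0.0974 V/decade

0.0974 V/decade


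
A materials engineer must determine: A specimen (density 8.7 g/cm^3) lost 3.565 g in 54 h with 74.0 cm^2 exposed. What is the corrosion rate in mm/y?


Apply the mm/y weight-loss relation: CR = 87600 * W / (D * A * T)
Numerator: 87600 * 3.565 = 312294.0
Denominator: 8.7 * 74.0 * 54 = 34765.2
CR = 312294.0 / 34765.2 = 8.98295 mm/y

8.98295 mm/y


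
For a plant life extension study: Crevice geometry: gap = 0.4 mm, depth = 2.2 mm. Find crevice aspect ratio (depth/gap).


Aspect ratio = depth / gap
Ratio = 2.2 / 0.4 = 5.5

5.5


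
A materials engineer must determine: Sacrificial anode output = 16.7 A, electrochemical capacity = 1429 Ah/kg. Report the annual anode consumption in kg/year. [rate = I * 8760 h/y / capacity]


Annual consumption = current * hours per year / capacity
Rate = 16.7 * 8760 / 1429 = 102.4 kg/year

102.4 kg/year


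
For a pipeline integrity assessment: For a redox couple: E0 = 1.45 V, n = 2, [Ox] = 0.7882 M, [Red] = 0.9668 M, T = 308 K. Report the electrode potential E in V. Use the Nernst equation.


Apply the Nernst equation: E = E0 + (RT/nF)*ln([Ox]/[Red])
Step 1: RT/nF = 8.314*308/(2*96485) = 0.01327 V
Step 2: [Ox]/[Red] = 0.7882/0.9668 = 0.815267
Step 3: ln(0.815267) = -0.20424
Step 4: correction = 0.01327 * -0.20424 = -0.0027 V
E = 1.45 + -0.0027 = 1.4473 V

1.4473 V


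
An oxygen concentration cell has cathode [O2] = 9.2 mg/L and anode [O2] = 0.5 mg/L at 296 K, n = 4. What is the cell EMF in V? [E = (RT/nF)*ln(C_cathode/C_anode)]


Apply the Nernst concentration-cell relation: E = (RT/nF)*ln(C_cathode/C_anode)
RT/nF = 8.314*296/(4*96485) = 0.00637649 V
ln(9.2/0.5) = 2.91235
E = 0.00637649 * 2.91235 = 0.01857 V

0.01857 V


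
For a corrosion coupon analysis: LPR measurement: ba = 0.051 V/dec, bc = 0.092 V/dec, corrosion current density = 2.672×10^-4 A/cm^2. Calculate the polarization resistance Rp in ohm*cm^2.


Apply the Stern-Geary equation: Rp = ba*bc / (2.303*icorr*(ba+bc))
ba*bc = 0.051*0.092 = 0.004692
ba+bc = 0.143; 2.303*icorr*(ba+bc) = 2.303*2.672×10^-4*0.143 = 8.7996709×10^-5
Rp = 0.004692 / 8.7996709×10^-5 = 53.32 ohm*cm^2

53.32 ohm*cm^2


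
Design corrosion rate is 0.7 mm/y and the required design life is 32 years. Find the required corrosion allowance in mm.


Corrosion allowance = CR × design life
CA = 0.7 * 32 = 22.4 mm

22.4 mm


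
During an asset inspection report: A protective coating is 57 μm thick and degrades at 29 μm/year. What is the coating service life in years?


Service life = thickness / degradation rate
Life = 57 / 29 = 2.0 years

2.0 years


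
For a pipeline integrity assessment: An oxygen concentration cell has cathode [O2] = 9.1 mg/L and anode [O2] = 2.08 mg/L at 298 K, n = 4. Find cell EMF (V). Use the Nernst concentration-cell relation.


Apply the Nernst concentration-cell relation: E = (RT/nF)*ln(C_cathode/C_anode)
RT/nF = 8.314*298/(4*96485) = 0.00641958 V
ln(9.1/2.08) = 1.47591
E = 0.00641958 * 1.47591 = 0.00947 V

0.00947 V


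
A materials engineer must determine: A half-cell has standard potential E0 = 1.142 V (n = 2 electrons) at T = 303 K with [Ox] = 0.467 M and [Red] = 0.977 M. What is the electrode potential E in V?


Apply the Nernst equation: E = E0 + (RT/nF)*ln([Ox]/[Red])
Step 1: RT/nF = 8.314*303/(2*96485) = 0.01305458 V
Step 2: [Ox]/[Red] = 0.467/0.977 = 0.477994
Step 3: ln(0.477994) = -0.738157
Step 4: correction = 0.01305458 * -0.738157 = -0.01 V
E = 1.142 + -0.01 = 1.132 V

1.132 V


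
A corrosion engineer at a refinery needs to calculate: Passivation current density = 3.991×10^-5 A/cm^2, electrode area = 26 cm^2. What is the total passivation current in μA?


I = i_pass * A, then convert A → μA (×10^6)
I = 3.991×10^-5 * 26 * 10^6 = 1037.66 μA

1037.66 μA


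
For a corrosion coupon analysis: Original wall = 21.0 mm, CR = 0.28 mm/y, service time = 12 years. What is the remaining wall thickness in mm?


Remaining wall = original − CR × time
t = 21.0 − 0.28*12 = 21.0 − 3.36 = 17.64 mm

17.64 mm


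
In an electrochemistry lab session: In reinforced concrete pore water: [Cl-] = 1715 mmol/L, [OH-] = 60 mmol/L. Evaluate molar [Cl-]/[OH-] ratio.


Threshold parameter = [Cl-] / [OH-] (molar basis; both in mmol/L, so units cancel)
Ratio = 1715 / 60 = 28.58

28.58


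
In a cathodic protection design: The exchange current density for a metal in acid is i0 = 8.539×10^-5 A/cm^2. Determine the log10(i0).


i0 = 8.539×10^-5 A/cm^2
log10(i0) = -4.069

-4.069


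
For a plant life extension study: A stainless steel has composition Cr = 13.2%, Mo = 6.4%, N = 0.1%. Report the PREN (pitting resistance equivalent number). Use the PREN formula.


Apply the PREN formula: PREN = Cr + 3.3*Mo + 16*N
PREN = 13.2 + 3.3*6.4 + 16*0.1
PREN = 13.2 + 21.12 + 1.6 = 35.92

35.92


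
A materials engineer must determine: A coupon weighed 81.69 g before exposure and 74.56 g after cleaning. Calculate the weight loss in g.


Weight loss = initial − final
WL = 81.69 − 74.56 = 7.13 g

7.13 g


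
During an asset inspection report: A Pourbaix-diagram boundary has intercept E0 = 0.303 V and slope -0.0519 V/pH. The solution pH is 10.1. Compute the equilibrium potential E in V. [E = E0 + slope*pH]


Apply the Pourbaix line equation: E = E0 + slope*pH
E = 0.303 + (-0.0519)*10.1 = 0.303 + (-0.52419) = -0.22119 V
Rounded to 4 decimal places: E = -0.2212 V

-0.2212 V


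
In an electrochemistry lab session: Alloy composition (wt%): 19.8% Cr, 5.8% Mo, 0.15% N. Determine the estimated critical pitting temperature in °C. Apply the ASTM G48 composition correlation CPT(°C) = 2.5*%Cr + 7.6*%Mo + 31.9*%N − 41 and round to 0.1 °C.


Apply the ASTM G48 empirical CPT estimate: CPT(°C) = 2.5*%Cr + 7.6*%Mo + 31.9*%N − 41
2.5*19.8 = 49.5; 7.6*5.8 = 44.08; 31.9*0.15 = 4.785
CPT = 49.5 + 44.08 + 4.785 − 41 = 57.365 °C
Rounded to 0.1 °C: CPT ≈ 57.4 °C

57.4 °C


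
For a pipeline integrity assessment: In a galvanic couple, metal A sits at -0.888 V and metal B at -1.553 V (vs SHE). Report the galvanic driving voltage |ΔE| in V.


Driving voltage is the absolute potential difference.
|ΔE| = |-0.888 − (-1.553)| = 0.665 V

0.665 V
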